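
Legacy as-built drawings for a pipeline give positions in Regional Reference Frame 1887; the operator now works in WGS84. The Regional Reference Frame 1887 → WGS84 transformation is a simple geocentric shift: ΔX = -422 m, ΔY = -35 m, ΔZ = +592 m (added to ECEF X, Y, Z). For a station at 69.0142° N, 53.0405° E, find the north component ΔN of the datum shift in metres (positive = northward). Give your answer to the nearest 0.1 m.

The local north axis is (−sin φ cos λ, −sin φ sin λ, cos φ), giving ΔN = 236.898 + 26.112 + 212.017 = 475.03 m.

ΔN = 475.0 m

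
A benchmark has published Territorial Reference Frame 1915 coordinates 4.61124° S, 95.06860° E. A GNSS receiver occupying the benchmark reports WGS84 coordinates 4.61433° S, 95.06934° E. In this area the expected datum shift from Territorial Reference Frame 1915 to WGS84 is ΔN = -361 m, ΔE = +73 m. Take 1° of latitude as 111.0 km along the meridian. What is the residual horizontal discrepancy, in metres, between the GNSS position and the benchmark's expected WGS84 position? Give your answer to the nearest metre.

Observed coordinate differences: Δφ = -0.00309°, Δλ = +0.00074°.
Converting to metres (1° lat = 111000 m, cos φ = 0.996763): observed ΔN = -343.0 m, observed ΔE = 81.9 m.
Subtracting the expected shift leaves a residual of -343.0 − (-361) = 18.0 m north and 81.9 − (73) = 8.9 m east.
Residual distance = √(18.0² + 8.9²) = 20.1 m.

20 m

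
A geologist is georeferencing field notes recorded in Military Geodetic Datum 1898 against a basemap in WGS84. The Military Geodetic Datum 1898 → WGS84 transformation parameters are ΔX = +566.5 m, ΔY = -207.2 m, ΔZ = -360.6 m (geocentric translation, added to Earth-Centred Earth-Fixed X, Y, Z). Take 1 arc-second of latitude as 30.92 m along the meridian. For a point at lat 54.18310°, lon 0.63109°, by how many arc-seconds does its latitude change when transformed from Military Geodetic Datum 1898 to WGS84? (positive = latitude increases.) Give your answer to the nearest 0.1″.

sin φ = 0.810891, cos φ = 0.585197, sin λ = 0.011014, cos λ = 0.999939.
North component: ΔN = −sin φ cos λ·ΔX − sin φ sin λ·ΔY + cos φ·ΔZ = −(0.810891)(0.999939)(566.5) − (0.810891)(0.011014)(-207.2) + (0.585197)(-360.6) = -668.51 m.
1° of latitude spans 3600 × 30.92 = 111312 m, so Δφ = -668.51 / 111312 × 3600 = -21.621″.

Δφ = -21.6″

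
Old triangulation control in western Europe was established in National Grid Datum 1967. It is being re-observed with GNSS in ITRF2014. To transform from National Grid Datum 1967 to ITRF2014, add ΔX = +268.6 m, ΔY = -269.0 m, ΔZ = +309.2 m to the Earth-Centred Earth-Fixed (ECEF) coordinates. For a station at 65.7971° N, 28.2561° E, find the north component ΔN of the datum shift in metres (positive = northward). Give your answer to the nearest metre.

ΔN = 27 m

The local north axis is (−sin φ cos λ, −sin φ sin λ, cos φ), giving ΔN = -215.797 + 116.154 + 126.762 = 27.12 m.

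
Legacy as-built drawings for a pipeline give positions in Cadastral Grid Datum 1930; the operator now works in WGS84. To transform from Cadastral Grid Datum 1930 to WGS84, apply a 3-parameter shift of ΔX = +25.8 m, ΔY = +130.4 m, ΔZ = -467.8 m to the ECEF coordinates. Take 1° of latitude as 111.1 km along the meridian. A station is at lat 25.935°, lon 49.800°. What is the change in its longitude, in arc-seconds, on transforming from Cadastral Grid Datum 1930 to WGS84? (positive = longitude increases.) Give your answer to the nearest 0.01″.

sin φ = 0.437351, cos φ = 0.899291, sin λ = 0.763796, cos λ = 0.645458.
East component: ΔE = −sin λ·ΔX + cos λ·ΔY = −(0.763796)(25.8) + (0.645458)(130.4) = 64.46 m.
1° of latitude spans 111100 m; at latitude φ, 1° of longitude spans that × cos φ = 99911.2 m, so Δλ = 64.46 / 99911.2 × 3600 = 2.323″.

Δλ = 2.32″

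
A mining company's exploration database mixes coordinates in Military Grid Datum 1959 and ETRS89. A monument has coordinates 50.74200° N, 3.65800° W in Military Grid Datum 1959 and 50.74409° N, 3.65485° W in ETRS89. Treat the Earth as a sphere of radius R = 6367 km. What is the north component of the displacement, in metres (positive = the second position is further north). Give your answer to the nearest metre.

Δφ = 50.74409° − 50.74200° = +0.00209°; Δλ = -3.65485° − -3.65800° = +0.00315°.
1° along a meridian = πR/180 = 111125 m.
ΔN = Δφ × 111125 = 232.3 m; ΔE = Δλ × 111125 × cos(50.74200°) = +0.00315 × 111125 × 0.632813 = 221.5 m.

ΔN = 232 m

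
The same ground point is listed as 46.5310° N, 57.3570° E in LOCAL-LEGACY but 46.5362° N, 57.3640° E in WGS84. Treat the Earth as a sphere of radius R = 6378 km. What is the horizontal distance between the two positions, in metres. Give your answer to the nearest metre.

Δφ = 46.5362° − 46.5310° = +0.0052°; Δλ = 57.3640° − 57.3570° = +0.0070°.
1° along a meridian = πR/180 = 111317 m.
ΔN = Δφ × 111317 = 578.8 m; ΔE = Δλ × 111317 × cos(46.5310°) = +0.0070 × 111317 × 0.687962 = 536.1 m.
Distance = √(ΔE² + ΔN²) = √(536.1² + 578.8²) = 788.9 m.

789 m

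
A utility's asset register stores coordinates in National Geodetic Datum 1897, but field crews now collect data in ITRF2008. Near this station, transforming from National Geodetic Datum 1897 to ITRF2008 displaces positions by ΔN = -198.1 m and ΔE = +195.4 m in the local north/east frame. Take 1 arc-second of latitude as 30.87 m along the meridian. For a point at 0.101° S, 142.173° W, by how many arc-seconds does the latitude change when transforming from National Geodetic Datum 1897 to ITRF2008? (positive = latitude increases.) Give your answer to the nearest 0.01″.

Δφ = -6.42″

1″ of latitude = 30.87 m, so Δφ = -198.1 / 30.87 = -6.417″.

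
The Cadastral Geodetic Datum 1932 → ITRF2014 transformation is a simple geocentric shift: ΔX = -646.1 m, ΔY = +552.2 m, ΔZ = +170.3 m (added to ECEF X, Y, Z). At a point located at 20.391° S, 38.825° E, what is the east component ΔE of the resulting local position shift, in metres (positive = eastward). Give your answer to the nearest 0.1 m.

ΔE = 835.3 m

At φ = -20.391°, λ = 38.825°: sin φ = -0.348425, cos φ = 0.937337, sin λ = 0.626944, cos λ = 0.779064.
ΔE = −sin λ·ΔX + cos λ·ΔY = −(0.626944)·(-646.1) + (0.779064)·(552.2) = 835.27 m.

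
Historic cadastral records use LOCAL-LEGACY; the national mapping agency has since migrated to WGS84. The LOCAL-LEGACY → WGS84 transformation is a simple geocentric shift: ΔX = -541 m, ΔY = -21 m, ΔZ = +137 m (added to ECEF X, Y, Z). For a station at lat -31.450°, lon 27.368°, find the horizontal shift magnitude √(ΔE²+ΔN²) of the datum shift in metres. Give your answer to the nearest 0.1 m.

At φ = -31.450°, λ = 27.368°: sin φ = -0.521754, cos φ = 0.853096, sin λ = 0.459704, cos λ = 0.888072.
ΔE = −sin λ·ΔX + cos λ·ΔY = −(0.459704)·(-541) + (0.888072)·(-21) = 230.05 m.
ΔN = −sin φ cos λ·ΔX − sin φ sin λ·ΔY + cos φ·ΔZ = −(-0.521754)(0.888072)(-541) − (-0.521754)(0.459704)(-21) + (0.853096)(137) = -138.84 m.
Horizontal magnitude = √(ΔE² + ΔN²) = √(230.05² + (-138.84)²) = 268.70 m.

268.7 m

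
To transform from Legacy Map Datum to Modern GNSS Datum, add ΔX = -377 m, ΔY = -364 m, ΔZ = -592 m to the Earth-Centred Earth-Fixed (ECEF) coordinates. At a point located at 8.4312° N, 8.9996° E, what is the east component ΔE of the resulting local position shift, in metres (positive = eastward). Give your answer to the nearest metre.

The local east axis at (φ, λ) is (−sin λ, cos λ, 0), so ΔE = −sin(8.9996°)·(-377) + cos(8.9996°)·(-364) = -300.55 m.

ΔE = -301 m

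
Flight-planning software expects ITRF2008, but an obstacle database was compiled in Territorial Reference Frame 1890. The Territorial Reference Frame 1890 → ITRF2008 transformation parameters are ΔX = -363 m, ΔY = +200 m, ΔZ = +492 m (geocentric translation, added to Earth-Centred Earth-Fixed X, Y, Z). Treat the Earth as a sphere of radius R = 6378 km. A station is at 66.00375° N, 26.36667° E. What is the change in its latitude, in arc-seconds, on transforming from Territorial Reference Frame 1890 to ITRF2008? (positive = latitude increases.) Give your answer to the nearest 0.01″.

sin φ = 0.913572, cos φ = 0.406677, sin λ = 0.444114, cos λ = 0.895970.
North component: ΔN = −sin φ cos λ·ΔX − sin φ sin λ·ΔY + cos φ·ΔZ = −(0.913572)(0.895970)(-363) − (0.913572)(0.444114)(200) + (0.406677)(492) = 416.07 m.
1° of latitude spans πR/180 = 111317 m, so Δφ = 416.07 / 111317 × 3600 = 13.456″.

Δφ = 13.46″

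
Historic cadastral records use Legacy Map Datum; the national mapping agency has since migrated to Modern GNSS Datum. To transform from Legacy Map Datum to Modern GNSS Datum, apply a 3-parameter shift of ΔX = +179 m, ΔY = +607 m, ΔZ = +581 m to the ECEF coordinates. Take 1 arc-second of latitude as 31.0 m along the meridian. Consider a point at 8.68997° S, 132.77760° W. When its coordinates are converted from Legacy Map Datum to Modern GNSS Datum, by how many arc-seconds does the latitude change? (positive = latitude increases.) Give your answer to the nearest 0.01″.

sin φ = -0.151088, cos φ = 0.988520, sin λ = -0.733995, cos λ = -0.679154.
North component: ΔN = −sin φ cos λ·ΔX − sin φ sin λ·ΔY + cos φ·ΔZ = −(-0.151088)(-0.679154)(179) − (-0.151088)(-0.733995)(607) + (0.988520)(581) = 488.65 m.
1° of latitude spans 3600 × 31.00 = 111600 m, so Δφ = 488.65 / 111600 × 3600 = 15.763″.

Δφ = 15.76″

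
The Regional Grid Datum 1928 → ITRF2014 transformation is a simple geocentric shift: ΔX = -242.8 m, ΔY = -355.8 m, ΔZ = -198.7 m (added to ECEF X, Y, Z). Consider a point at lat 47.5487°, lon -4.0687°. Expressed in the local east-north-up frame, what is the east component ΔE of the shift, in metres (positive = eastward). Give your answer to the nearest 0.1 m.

ΔE = -372.1 m

At φ = 47.5487°, λ = -4.0687°: sin φ = 0.737851, cos φ = 0.674963, sin λ = -0.070953, cos λ = 0.997480.
ΔE = −sin λ·ΔX + cos λ·ΔY = −(-0.070953)·(-242.8) + (0.997480)·(-355.8) = -372.13 m.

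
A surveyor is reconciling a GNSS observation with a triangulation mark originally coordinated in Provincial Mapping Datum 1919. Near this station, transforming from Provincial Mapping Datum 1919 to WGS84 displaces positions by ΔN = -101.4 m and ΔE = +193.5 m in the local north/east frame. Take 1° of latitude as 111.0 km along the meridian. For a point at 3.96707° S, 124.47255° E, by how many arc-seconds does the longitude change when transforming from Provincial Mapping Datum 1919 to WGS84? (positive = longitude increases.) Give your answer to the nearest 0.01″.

Δλ = 6.29″

At latitude -3.96707°, cos φ = 0.997604.
1° of longitude at this latitude = 111.0 × cos φ = 110.73 km, so Δλ = 193.5 / 110734.0 = 0.0017474° = 6.291″.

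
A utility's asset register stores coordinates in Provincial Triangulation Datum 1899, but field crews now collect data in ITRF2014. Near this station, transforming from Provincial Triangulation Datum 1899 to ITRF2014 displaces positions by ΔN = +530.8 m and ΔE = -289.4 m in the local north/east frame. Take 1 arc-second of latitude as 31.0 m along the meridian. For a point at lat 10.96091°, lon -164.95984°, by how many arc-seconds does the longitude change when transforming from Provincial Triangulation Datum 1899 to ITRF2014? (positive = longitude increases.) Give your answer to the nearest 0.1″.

At latitude 10.96091°, cos φ = 0.981757.
1″ of longitude at this latitude = 31.00 × cos φ = 30.4345 m, so Δλ = -289.4 / 30.4345 = -9.509″.

Δλ = -9.5″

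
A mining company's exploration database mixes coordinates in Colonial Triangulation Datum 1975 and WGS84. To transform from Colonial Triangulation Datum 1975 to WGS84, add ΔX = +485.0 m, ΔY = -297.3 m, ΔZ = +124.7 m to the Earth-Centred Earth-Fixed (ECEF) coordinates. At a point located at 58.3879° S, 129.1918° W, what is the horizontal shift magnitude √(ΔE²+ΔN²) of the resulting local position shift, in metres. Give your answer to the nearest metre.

564 m

At φ = -58.3879°, λ = -129.1918°: sin φ = -0.851616, cos φ = 0.524166, sin λ = -0.775035, cos λ = -0.631918.
ΔE = −sin λ·ΔX + cos λ·ΔY = −(-0.775035)·(485.0) + (-0.631918)·(-297.3) = 563.76 m.
ΔN = −sin φ cos λ·ΔX − sin φ sin λ·ΔY + cos φ·ΔZ = −(-0.851616)(-0.631918)(485.0) − (-0.851616)(-0.775035)(-297.3) + (0.524166)(124.7) = 0.59 m.
Horizontal magnitude = √(ΔE² + ΔN²) = √(563.76² + 0.59²) = 563.76 m.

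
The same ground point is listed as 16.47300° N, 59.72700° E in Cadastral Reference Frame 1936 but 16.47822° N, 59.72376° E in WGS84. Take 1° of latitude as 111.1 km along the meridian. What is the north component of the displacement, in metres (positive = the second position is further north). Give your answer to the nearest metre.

ΔN = 580 m

Δφ = 16.47822° − 16.47300° = +0.00522°; Δλ = 59.72376° − 59.72700° = -0.00324°.
ΔN = Δφ × 111100 = 579.9 m; ΔE = Δλ × 111100 × cos(16.47300°) = -0.00324 × 111100 × 0.958953 = -345.2 m.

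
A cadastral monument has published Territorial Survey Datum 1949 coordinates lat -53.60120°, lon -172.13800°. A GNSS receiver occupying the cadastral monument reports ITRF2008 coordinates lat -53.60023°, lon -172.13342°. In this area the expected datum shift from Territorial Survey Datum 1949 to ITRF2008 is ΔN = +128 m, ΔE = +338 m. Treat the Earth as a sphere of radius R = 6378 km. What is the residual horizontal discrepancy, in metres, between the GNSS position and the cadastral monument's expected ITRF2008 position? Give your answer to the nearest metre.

41 m

Observed coordinate differences: Δφ = +0.00097°, Δλ = +0.00458°.
Converting to metres (1° lat = 111317 m, cos φ = 0.593402): observed ΔN = 108.0 m, observed ΔE = 302.5 m.
Subtracting the expected shift leaves a residual of 108.0 − (128) = -20.0 m north and 302.5 − (338) = -35.5 m east.
Residual distance = √((-20.0)² + (-35.5)²) = 40.7 m.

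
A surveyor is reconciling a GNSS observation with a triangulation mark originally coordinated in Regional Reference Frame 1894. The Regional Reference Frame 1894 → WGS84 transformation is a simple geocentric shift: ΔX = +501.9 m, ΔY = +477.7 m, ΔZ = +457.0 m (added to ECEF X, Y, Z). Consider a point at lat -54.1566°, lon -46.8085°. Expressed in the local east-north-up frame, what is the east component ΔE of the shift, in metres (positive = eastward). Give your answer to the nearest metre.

The local east axis at (φ, λ) is (−sin λ, cos λ, 0), so ΔE = −sin(-46.8085°)·501.9 + cos(-46.8085°)·477.7 = 692.88 m.

ΔE = 693 m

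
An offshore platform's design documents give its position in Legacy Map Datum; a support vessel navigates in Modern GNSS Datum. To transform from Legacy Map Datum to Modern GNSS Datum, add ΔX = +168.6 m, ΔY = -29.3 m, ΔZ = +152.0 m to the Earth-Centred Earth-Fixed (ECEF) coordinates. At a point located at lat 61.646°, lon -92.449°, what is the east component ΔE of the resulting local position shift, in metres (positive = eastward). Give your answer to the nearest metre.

The local east axis at (φ, λ) is (−sin λ, cos λ, 0), so ΔE = −sin(-92.449°)·168.6 + cos(-92.449°)·(-29.3) = 169.70 m.

ΔE = 170 m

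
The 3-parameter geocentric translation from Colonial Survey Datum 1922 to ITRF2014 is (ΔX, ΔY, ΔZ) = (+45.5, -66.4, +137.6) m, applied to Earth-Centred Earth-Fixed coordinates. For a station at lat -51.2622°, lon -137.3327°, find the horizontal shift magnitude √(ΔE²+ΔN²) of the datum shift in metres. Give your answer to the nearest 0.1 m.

124.1 m

At φ = -51.2622°, λ = -137.3327°: sin φ = -0.780018, cos φ = 0.625757, sin λ = -0.677740, cos λ = -0.735302.
ΔE = −sin λ·ΔX + cos λ·ΔY = −(-0.677740)·(45.5) + (-0.735302)·(-66.4) = 79.66 m.
ΔN = −sin φ cos λ·ΔX − sin φ sin λ·ΔY + cos φ·ΔZ = −(-0.780018)(-0.735302)(45.5) − (-0.780018)(-0.677740)(-66.4) + (0.625757)(137.6) = 95.11 m.
Horizontal magnitude = √(ΔE² + ΔN²) = √(79.66² + 95.11²) = 124.06 m.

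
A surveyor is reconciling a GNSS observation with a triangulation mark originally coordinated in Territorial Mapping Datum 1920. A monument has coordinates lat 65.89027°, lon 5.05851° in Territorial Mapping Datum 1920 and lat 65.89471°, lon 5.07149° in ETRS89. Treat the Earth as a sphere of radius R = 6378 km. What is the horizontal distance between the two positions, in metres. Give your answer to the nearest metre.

Δφ = 65.89471° − 65.89027° = +0.00444°; Δλ = 5.07149° − 5.05851° = +0.01298°.
1° along a meridian = πR/180 = 111317 m.
ΔN = Δφ × 111317 = 494.2 m; ΔE = Δλ × 111317 × cos(65.89027°) = +0.01298 × 111317 × 0.408485 = 590.2 m.
Distance = √(ΔE² + ΔN²) = √(590.2² + 494.2²) = 769.8 m.

770 m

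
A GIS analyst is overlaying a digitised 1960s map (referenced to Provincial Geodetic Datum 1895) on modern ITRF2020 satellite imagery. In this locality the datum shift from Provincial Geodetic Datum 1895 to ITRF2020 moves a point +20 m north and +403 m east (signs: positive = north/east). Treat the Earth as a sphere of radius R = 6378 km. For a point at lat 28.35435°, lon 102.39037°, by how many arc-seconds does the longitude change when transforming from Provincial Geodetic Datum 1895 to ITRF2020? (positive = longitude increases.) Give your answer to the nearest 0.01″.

Δλ = 14.81″

At latitude 28.35435°, cos φ = 0.880027.
One radian of longitude at latitude φ spans R cos φ, so Δλ = ΔE / (R cos φ) = 403.0 / (6378000 × 0.880027) = 7.1800e-05 rad = 14.810″.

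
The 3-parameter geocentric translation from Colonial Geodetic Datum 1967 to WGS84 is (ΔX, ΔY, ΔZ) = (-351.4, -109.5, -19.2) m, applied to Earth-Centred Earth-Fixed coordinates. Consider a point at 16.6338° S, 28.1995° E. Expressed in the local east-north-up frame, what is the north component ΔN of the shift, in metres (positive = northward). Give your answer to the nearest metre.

ΔN = -122 m

At φ = -16.6338°, λ = 28.1995°: sin φ = -0.286254, cos φ = 0.958154, sin λ = 0.472543, cos λ = 0.881308.
ΔN = −sin φ cos λ·ΔX − sin φ sin λ·ΔY + cos φ·ΔZ = −(-0.286254)(0.881308)(-351.4) − (-0.286254)(0.472543)(-109.5) + (0.958154)(-19.2) = -121.86 m.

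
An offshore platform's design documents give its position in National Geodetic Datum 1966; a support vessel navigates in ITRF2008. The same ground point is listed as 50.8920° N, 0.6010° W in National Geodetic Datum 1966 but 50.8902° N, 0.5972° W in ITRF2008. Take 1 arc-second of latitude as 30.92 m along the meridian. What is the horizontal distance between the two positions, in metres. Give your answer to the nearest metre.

Δφ = 50.8902° − 50.8920° = -0.0018°; Δλ = -0.5972° − -0.6010° = +0.0038°.
1° of latitude = 3600 × 30.92 = 111312 m.
ΔN = Δφ × 111312 = -200.4 m; ΔE = Δλ × 111312 × cos(50.8920°) = +0.0038 × 111312 × 0.630784 = 266.8 m.
Distance = √(ΔE² + ΔN²) = √(266.8² + (-200.4)²) = 333.7 m.

334 m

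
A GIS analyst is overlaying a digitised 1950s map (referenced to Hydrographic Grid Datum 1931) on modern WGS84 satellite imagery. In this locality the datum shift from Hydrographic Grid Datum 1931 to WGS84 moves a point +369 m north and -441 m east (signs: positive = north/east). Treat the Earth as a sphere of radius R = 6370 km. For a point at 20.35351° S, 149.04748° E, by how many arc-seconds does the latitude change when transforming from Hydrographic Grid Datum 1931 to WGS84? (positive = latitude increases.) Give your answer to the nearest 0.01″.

On a sphere of radius R, 1 rad of latitude = R, so Δφ = ΔN / R = 369.0 / 6370000 = 5.7928e-05 rad = 11.948″.

Δφ = 11.95″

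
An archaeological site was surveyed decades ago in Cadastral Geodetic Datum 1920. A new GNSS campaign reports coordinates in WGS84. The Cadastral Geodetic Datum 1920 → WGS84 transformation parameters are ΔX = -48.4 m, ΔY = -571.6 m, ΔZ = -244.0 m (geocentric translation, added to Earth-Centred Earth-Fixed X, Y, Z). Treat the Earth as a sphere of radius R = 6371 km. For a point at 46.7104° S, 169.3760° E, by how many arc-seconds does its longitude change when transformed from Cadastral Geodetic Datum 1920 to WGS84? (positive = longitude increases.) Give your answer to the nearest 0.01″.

sin φ = -0.727897, cos φ = 0.685686, sin λ = 0.184363, cos λ = -0.982858.
East component: ΔE = −sin λ·ΔX + cos λ·ΔY = −(0.184363)(-48.4) + (-0.982858)(-571.6) = 570.72 m.
1° of latitude spans πR/180 = 111195 m; at latitude φ, 1° of longitude spans that × cos φ = 76244.8 m, so Δλ = 570.72 / 76244.8 × 3600 = 26.948″.

Δλ = 26.95″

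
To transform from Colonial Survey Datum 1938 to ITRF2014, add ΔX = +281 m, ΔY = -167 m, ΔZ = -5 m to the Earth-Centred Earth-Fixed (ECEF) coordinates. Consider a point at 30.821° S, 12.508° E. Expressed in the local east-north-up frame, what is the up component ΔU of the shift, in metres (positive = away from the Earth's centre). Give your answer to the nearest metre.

The local up (radial) axis is (cos φ cos λ, cos φ sin λ, sin φ), giving ΔU = 235.588 − 31.060 + 2.562 = 207.09 m.

ΔU = 207 m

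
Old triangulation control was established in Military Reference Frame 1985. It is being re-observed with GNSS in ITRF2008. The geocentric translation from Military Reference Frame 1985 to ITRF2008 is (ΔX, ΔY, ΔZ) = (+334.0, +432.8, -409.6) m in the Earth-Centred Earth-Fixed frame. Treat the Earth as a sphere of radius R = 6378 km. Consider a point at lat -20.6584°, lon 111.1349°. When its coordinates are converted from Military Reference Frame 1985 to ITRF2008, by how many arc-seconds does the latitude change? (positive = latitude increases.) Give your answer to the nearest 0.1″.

Δφ = -9.2″

sin φ = -0.352796, cos φ = 0.935700, sin λ = 0.932734, cos λ = -0.360565.
North component: ΔN = −sin φ cos λ·ΔX − sin φ sin λ·ΔY + cos φ·ΔZ = −(-0.352796)(-0.360565)(334.0) − (-0.352796)(0.932734)(432.8) + (0.935700)(-409.6) = -283.33 m.
1° of latitude spans πR/180 = 111317 m, so Δφ = -283.33 / 111317 × 3600 = -9.163″.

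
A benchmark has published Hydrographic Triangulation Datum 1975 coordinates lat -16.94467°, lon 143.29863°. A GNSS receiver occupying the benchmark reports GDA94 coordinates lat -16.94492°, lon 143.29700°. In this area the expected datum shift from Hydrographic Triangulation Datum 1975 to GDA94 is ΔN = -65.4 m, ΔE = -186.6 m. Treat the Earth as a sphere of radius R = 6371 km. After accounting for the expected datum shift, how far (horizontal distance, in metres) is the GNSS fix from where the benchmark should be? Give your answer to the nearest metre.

Observed coordinate differences: Δφ = -0.00025°, Δλ = -0.00163°.
Converting to metres (1° lat = 111195 m, cos φ = 0.956587): observed ΔN = -27.8 m, observed ΔE = -173.4 m.
Subtracting the expected shift leaves a residual of -27.8 − (-65.4) = 37.6 m north and -173.4 − (-186.6) = 13.2 m east.
Residual distance = √(37.6² + 13.2²) = 39.9 m.

40 m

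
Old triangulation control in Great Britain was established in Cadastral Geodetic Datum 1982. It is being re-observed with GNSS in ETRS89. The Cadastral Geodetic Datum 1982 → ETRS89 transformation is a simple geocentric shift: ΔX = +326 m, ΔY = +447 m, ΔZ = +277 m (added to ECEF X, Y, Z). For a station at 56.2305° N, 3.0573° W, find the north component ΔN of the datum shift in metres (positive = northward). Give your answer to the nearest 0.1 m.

At φ = 56.2305°, λ = -3.0573°: sin φ = 0.831280, cos φ = 0.555853, sin λ = -0.053335, cos λ = 0.998577.
ΔN = −sin φ cos λ·ΔX − sin φ sin λ·ΔY + cos φ·ΔZ = −(0.831280)(0.998577)(326) − (0.831280)(-0.053335)(447) + (0.555853)(277) = -96.82 m.

ΔN = -96.8 m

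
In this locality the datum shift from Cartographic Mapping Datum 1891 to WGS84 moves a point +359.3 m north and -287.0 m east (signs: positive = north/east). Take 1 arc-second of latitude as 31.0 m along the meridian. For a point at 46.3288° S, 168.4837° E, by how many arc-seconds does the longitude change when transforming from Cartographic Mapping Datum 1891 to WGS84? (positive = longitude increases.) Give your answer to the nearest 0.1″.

Δλ = -13.4″

At latitude -46.3288°, cos φ = 0.690519.
1″ of longitude at this latitude = 31.00 × cos φ = 21.4061 m, so Δλ = -287.0 / 21.4061 = -13.407″.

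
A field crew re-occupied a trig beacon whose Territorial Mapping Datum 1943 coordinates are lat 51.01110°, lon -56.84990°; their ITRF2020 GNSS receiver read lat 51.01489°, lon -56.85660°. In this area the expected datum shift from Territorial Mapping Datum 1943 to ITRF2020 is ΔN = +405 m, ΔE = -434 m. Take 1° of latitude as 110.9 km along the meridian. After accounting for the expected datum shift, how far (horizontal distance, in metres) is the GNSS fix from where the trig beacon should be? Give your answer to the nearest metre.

37 m

Observed coordinate differences: Δφ = +0.00379°, Δλ = -0.00670°.
Converting to metres (1° lat = 110900 m, cos φ = 0.629170): observed ΔN = 420.3 m, observed ΔE = -467.5 m.
Subtracting the expected shift leaves a residual of 420.3 − (405) = 15.3 m north and -467.5 − (-434) = -33.5 m east.
Residual distance = √(15.3² + (-33.5)²) = 36.8 m.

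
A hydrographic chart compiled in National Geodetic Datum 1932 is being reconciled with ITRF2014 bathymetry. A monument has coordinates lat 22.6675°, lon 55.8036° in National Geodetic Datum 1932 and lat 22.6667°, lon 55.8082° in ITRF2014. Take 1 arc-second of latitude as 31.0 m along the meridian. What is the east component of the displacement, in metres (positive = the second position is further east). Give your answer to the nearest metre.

Δφ = 22.6667° − 22.6675° = -0.0008°; Δλ = 55.8082° − 55.8036° = +0.0046°.
1° of latitude = 3600 × 31.00 = 111600 m.
ΔN = Δφ × 111600 = -89.3 m; ΔE = Δλ × 111600 × cos(22.6675°) = +0.0046 × 111600 × 0.922757 = 473.7 m.

ΔE = 474 m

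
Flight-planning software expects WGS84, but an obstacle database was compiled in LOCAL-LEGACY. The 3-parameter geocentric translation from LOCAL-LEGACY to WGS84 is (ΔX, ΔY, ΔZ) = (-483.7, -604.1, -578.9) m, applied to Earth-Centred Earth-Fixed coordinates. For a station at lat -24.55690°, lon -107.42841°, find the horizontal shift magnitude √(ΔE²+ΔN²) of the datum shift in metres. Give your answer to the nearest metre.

361 m

The local east axis at (φ, λ) is (−sin λ, cos λ, 0), so ΔE = −sin(-107.42841°)·(-483.7) + cos(-107.42841°)·(-604.1) = -280.56 m.
The local north axis is (−sin φ cos λ, −sin φ sin λ, cos φ), giving ΔN = 60.210 + 239.536 − 526.538 = -226.79 m.
Horizontal magnitude = √(ΔE² + ΔN²) = √((-280.56)² + (-226.79)²) = 360.76 m.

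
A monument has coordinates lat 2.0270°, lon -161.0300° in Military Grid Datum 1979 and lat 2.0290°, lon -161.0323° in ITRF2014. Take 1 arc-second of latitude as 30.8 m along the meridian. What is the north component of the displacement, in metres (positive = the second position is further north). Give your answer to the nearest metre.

ΔN = 222 m

Δφ = 2.0290° − 2.0270° = +0.0020°; Δλ = -161.0323° − -161.0300° = -0.0023°.
1° of latitude = 3600 × 30.80 = 110880 m.
ΔN = Δφ × 110880 = 221.8 m; ΔE = Δλ × 110880 × cos(2.0270°) = -0.0023 × 110880 × 0.999374 = -254.9 m.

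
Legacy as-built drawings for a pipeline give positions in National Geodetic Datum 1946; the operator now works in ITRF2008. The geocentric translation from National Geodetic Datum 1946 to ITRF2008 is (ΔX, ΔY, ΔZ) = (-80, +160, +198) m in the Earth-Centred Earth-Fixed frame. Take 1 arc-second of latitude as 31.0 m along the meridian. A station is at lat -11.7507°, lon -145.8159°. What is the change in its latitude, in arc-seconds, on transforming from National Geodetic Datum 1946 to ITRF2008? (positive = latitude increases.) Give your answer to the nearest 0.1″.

Δφ = 6.1″

sin φ = -0.203654, cos φ = 0.979043, sin λ = -0.561854, cos λ = -0.827237.
North component: ΔN = −sin φ cos λ·ΔX − sin φ sin λ·ΔY + cos φ·ΔZ = −(-0.203654)(-0.827237)(-80) − (-0.203654)(-0.561854)(160) + (0.979043)(198) = 189.02 m.
1° of latitude spans 3600 × 31.00 = 111600 m, so Δφ = 189.02 / 111600 × 3600 = 6.097″.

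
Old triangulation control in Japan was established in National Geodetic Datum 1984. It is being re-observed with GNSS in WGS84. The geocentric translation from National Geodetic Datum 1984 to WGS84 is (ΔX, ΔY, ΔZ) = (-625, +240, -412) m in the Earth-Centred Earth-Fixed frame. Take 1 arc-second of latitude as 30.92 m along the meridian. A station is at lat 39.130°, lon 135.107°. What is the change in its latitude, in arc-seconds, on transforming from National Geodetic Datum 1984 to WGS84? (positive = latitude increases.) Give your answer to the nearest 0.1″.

Δφ = -22.8″

sin φ = 0.631082, cos φ = 0.775716, sin λ = 0.705785, cos λ = -0.708426.
North component: ΔN = −sin φ cos λ·ΔX − sin φ sin λ·ΔY + cos φ·ΔZ = −(0.631082)(-0.708426)(-625) − (0.631082)(0.705785)(240) + (0.775716)(-412) = -705.91 m.
1° of latitude spans 3600 × 30.92 = 111312 m, so Δφ = -705.91 / 111312 × 3600 = -22.830″.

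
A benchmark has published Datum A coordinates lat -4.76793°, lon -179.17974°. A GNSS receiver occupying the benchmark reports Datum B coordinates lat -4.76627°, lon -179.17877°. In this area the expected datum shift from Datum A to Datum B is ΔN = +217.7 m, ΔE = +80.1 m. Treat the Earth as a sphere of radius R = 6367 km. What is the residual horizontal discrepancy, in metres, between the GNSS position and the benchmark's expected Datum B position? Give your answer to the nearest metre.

43 m

Observed coordinate differences: Δφ = +0.00166°, Δλ = +0.00097°.
Converting to metres (1° lat = 111125 m, cos φ = 0.996540): observed ΔN = 184.5 m, observed ΔE = 107.4 m.
Subtracting the expected shift leaves a residual of 184.5 − (217.7) = -33.2 m north and 107.4 − (80.1) = 27.3 m east.
Residual distance = √((-33.2)² + 27.3²) = 43.0 m.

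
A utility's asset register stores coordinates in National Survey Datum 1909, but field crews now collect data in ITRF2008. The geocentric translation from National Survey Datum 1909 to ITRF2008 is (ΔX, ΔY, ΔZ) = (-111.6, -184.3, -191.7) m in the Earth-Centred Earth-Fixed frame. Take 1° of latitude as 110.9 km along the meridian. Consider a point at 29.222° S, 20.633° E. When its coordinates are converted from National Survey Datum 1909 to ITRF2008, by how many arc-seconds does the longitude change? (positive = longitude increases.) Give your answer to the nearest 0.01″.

Δλ = -4.95″

sin φ = -0.488195, cos φ = 0.872735, sin λ = 0.352381, cos λ = 0.935857.
East component: ΔE = −sin λ·ΔX + cos λ·ΔY = −(0.352381)(-111.6) + (0.935857)(-184.3) = -133.15 m.
1° of latitude spans 110900 m; at latitude φ, 1° of longitude spans that × cos φ = 96786.3 m, so Δλ = -133.15 / 96786.3 × 3600 = -4.953″.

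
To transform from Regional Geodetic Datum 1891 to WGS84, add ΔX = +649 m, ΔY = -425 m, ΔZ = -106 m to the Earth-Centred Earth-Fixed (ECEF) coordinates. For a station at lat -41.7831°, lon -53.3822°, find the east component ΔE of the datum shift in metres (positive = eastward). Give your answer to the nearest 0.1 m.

ΔE = 267.4 m

The local east axis at (φ, λ) is (−sin λ, cos λ, 0), so ΔE = −sin(-53.3822°)·649 + cos(-53.3822°)·(-425) = 267.41 m.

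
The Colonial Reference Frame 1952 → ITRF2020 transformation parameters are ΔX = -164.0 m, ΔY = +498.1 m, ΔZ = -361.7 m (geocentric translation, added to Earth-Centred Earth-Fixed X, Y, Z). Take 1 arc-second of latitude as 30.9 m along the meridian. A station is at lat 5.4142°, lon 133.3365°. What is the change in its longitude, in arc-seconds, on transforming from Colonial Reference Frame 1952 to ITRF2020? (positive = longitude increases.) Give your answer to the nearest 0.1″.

sin φ = 0.094355, cos φ = 0.995539, sin λ = 0.727336, cos λ = -0.686282.
East component: ΔE = −sin λ·ΔX + cos λ·ΔY = −(0.727336)(-164.0) + (-0.686282)(498.1) = -222.55 m.
1° of latitude spans 3600 × 30.90 = 111240 m; at latitude φ, 1° of longitude spans that × cos φ = 110743.7 m, so Δλ = -222.55 / 110743.7 × 3600 = -7.235″.

Δλ = -7.2″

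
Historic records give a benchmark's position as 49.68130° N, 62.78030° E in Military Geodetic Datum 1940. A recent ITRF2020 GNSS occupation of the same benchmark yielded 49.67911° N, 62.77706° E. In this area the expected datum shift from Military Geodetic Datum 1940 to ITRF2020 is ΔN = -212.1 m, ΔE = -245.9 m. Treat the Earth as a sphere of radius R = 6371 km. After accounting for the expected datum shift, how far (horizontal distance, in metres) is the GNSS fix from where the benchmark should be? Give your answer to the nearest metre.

34 m

Observed coordinate differences: Δφ = -0.00219°, Δλ = -0.00324°.
Converting to metres (1° lat = 111195 m, cos φ = 0.647039): observed ΔN = -243.5 m, observed ΔE = -233.1 m.
Subtracting the expected shift leaves a residual of -243.5 − (-212.1) = -31.4 m north and -233.1 − (-245.9) = 12.8 m east.
Residual distance = √((-31.4)² + 12.8²) = 33.9 m.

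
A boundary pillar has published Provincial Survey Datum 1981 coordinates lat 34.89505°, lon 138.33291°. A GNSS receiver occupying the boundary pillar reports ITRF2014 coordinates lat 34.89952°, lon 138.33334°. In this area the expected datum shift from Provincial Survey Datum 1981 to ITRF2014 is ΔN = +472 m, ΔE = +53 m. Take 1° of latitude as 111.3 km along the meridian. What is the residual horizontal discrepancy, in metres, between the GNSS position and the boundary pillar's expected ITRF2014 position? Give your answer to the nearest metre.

29 m

Observed coordinate differences: Δφ = +0.00447°, Δλ = +0.00043°.
Converting to metres (1° lat = 111300 m, cos φ = 0.820201): observed ΔN = 497.5 m, observed ΔE = 39.3 m.
Subtracting the expected shift leaves a residual of 497.5 − (472) = 25.5 m north and 39.3 − (53) = -13.7 m east.
Residual distance = √(25.5² + (-13.7)²) = 29.0 m.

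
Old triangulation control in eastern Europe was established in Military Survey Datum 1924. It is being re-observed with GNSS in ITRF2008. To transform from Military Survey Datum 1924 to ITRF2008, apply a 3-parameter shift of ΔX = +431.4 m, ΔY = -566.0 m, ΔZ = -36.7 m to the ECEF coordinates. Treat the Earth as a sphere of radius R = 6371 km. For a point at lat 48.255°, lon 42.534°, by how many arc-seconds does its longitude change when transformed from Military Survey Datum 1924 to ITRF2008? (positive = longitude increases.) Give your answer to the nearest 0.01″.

Δλ = -34.46″

sin φ = 0.746115, cos φ = 0.665817, sin λ = 0.676028, cos λ = 0.736876.
East component: ΔE = −sin λ·ΔX + cos λ·ΔY = −(0.676028)(431.4) + (0.736876)(-566.0) = -708.71 m.
1° of latitude spans πR/180 = 111195 m; at latitude φ, 1° of longitude spans that × cos φ = 74035.4 m, so Δλ = -708.71 / 74035.4 × 3600 = -34.461″.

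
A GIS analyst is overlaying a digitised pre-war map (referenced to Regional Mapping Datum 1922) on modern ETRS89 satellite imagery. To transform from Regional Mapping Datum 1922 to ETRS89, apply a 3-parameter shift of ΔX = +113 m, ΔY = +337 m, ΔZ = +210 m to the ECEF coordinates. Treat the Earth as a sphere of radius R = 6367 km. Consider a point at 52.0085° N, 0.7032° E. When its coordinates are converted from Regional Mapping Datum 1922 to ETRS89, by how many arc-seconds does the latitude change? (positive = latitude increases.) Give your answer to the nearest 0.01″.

sin φ = 0.788102, cos φ = 0.615545, sin λ = 0.012273, cos λ = 0.999925.
North component: ΔN = −sin φ cos λ·ΔX − sin φ sin λ·ΔY + cos φ·ΔZ = −(0.788102)(0.999925)(113) − (0.788102)(0.012273)(337) + (0.615545)(210) = 36.96 m.
1° of latitude spans πR/180 = 111125 m, so Δφ = 36.96 / 111125 × 3600 = 1.197″.

Δφ = 1.20″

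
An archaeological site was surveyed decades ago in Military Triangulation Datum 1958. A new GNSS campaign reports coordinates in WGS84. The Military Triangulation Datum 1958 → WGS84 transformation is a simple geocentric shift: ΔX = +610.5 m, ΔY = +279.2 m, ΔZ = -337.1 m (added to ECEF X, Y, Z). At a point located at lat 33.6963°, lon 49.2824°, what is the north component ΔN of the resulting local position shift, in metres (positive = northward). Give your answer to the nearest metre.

At φ = 33.6963°, λ = 49.2824°: sin φ = 0.554791, cos φ = 0.831990, sin λ = 0.757934, cos λ = 0.652331.
ΔN = −sin φ cos λ·ΔX − sin φ sin λ·ΔY + cos φ·ΔZ = −(0.554791)(0.652331)(610.5) − (0.554791)(0.757934)(279.2) + (0.831990)(-337.1) = -618.81 m.

ΔN = -619 m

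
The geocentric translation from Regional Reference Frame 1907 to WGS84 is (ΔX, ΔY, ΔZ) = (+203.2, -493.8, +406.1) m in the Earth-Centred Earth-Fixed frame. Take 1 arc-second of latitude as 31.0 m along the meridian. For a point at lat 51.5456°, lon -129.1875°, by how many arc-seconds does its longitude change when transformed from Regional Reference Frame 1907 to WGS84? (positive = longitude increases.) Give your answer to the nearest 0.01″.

Δλ = 24.35″

sin φ = 0.783103, cos φ = 0.621892, sin λ = -0.775082, cos λ = -0.631860.
East component: ΔE = −sin λ·ΔX + cos λ·ΔY = −(-0.775082)(203.2) + (-0.631860)(-493.8) = 469.51 m.
1° of latitude spans 3600 × 31.00 = 111600 m; at latitude φ, 1° of longitude spans that × cos φ = 69403.1 m, so Δλ = 469.51 / 69403.1 × 3600 = 24.354″.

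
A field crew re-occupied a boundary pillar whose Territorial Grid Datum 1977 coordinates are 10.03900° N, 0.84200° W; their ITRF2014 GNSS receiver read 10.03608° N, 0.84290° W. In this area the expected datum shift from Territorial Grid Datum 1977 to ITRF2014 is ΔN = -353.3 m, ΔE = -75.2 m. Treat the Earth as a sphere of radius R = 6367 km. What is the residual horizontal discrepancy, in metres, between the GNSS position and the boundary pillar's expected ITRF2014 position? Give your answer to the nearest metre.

Observed coordinate differences: Δφ = -0.00292°, Δλ = -0.00090°.
Converting to metres (1° lat = 111125 m, cos φ = 0.984689): observed ΔN = -324.5 m, observed ΔE = -98.5 m.
Subtracting the expected shift leaves a residual of -324.5 − (-353.3) = 28.8 m north and -98.5 − (-75.2) = -23.3 m east.
Residual distance = √(28.8² + (-23.3)²) = 37.0 m.

37 m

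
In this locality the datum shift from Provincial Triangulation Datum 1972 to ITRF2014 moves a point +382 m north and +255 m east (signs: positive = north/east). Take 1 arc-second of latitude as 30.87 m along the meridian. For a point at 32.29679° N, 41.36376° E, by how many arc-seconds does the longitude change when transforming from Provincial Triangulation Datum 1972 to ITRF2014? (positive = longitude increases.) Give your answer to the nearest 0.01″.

At latitude 32.29679°, cos φ = 0.845292.
1″ of longitude at this latitude = 30.87 × cos φ = 26.0942 m, so Δλ = 255.0 / 26.0942 = 9.772″.

Δλ = 9.77″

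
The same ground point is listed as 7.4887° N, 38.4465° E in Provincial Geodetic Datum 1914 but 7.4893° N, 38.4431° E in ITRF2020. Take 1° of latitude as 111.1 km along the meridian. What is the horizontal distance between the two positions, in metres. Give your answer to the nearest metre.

380 m

Δφ = 7.4893° − 7.4887° = +0.0006°; Δλ = 38.4431° − 38.4465° = -0.0034°.
ΔN = Δφ × 111100 = 66.7 m; ΔE = Δλ × 111100 × cos(7.4887°) = -0.0034 × 111100 × 0.991471 = -374.5 m.
Distance = √(ΔE² + ΔN²) = √((-374.5)² + 66.7²) = 380.4 m.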